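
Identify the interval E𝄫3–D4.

The letter names run E→D, a span of 6 letter steps, so the interval is some kind of seventh.
Ebb to D is 12 semitones. A major seventh is 11, so 12 makes it augmented.

augmented seventh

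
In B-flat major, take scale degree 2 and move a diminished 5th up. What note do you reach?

Scale degree 2 of Bb major is C.
A diminished fifth (6 semitones) above C lands on the letter G, giving Gb.

Gb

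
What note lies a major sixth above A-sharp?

A sixth above A lands on the letter F.
A major sixth spans 9 semitones, so A# moves to pitch class 7. On the letter F that is F##.

F##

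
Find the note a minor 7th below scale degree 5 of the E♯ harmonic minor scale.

C##

Scale degree 5 of E# harmonic minor is B#.
A minor seventh (10 semitones) below B# lands on the letter C, giving C##.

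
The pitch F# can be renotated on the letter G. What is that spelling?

Gb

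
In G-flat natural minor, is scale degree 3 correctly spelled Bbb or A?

Each scale degree takes a distinct letter name. Degree 3 of a scale on G must use the letter B.
Bbb and A are enharmonically the same pitch, but only Bbb uses the letter B, so it is the correct spelling here.

Bbb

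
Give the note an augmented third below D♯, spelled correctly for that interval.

D down a major third is Bb, so the target letter is B.
From D#, an augmented third is 5 semitones down: Bb.

Bb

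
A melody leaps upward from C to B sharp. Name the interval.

augmented seventh

The letter names run C→B, a span of 6 letter steps, so the interval is some kind of seventh.
C to B# is 12 semitones. A major seventh is 11, so 12 makes it augmented.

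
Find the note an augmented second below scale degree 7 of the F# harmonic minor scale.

Scale degree 7 of F# harmonic minor is E#.
An augmented second (3 semitones) below E# lands on the letter D, giving D.

D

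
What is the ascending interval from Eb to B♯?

Counting letters E–F–G–A–B gives a fifth.
Eb→B# = 9 semitones, 2 wider than the perfect fifth (7), so doubly augmented.

doubly augmented fifth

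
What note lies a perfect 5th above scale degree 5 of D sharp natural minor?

Scale degree 5 of D# natural minor is A#.
A perfect fifth (7 semitones) above A# lands on the letter E, giving E#.

E#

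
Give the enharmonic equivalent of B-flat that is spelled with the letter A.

A#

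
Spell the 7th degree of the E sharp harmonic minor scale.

The E# harmonic minor scale runs E# F## G# A# B# C# D##.
Degree 7 is D##.

D##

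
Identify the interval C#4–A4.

minor sixth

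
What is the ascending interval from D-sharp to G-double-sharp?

The letter names run D→G, a span of 3 letter steps, so the interval is some kind of fourth.
D# to G## is 6 semitones. A perfect fourth is 5, so 6 makes it augmented.

augmented fourth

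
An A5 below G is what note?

Cb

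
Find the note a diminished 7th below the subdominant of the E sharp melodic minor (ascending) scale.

The subdominant of E# melodic minor (ascending) is A#.
A diminished seventh (9 semitones) below A# lands on the letter B, giving B##.

B##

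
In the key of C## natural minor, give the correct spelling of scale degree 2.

The C## natural minor scale runs C## D## E# F## G## A# B#.
Degree 2 is D##.

D##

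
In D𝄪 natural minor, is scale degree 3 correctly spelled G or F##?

Each scale degree takes a distinct letter name. Degree 3 of a scale on D must use the letter F.
F## and G are enharmonically the same pitch, but only F## uses the letter F, so it is the correct spelling here.

F##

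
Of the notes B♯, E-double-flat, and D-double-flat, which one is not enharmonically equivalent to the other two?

In 12-tone equal temperament, enharmonic equivalents share a pitch class. B# is pitch class 0; Ebb is pitch class 2; Dbb is pitch class 0.
B# and Dbb share pitch class 0, while Ebb is pitch class 2.

Ebb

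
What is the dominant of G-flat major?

Db

The Gb major scale runs Gb Ab Bb Cb Db Eb F.
Degree 5 is Db.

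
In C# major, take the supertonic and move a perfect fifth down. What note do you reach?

G#

The supertonic of C# major is D#.
A perfect fifth (7 semitones) below D# lands on the letter G, giving G#.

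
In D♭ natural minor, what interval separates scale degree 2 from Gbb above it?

diminished third

Scale degree 2 of Db natural minor is Eb.
Eb up to Gbb: letters E→G make it a third; 2 semitones makes it diminished.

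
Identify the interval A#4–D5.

diminished fourth

The letter names run A→D, a span of 3 letter steps, so the interval is some kind of fourth.
A# to D is 4 semitones. A perfect fourth is 5, so 4 makes it diminished.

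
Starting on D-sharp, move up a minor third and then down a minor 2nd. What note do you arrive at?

A minor third up from D# is F# (letter F, 3 semitones up).
A minor second down from F# is E# (letter E, 1 semitone down).

E#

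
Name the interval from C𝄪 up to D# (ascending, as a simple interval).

minor second

The letter names run C→D, a span of 1 letter step, so the interval is some kind of second.
C## to D# is 1 semitone. A major second is 2, so 1 makes it minor.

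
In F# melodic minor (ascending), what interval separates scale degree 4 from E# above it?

Scale degree 4 of F# melodic minor (ascending) is B.
B up to E#: letters B→E make it a fourth; 6 semitones makes it augmented.

augmented fourth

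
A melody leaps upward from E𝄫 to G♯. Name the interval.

Counting letters E–F–G gives a third.
Ebb→G# = 6 semitones, 2 wider than the major third (4), so doubly augmented.

doubly augmented third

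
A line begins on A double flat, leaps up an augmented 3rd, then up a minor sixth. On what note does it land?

Ab

An augmented third up from Abb is C (letter C, 5 semitones up).
A minor sixth up from C is Ab (letter A, 8 semitones up).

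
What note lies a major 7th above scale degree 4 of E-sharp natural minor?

Scale degree 4 of E# natural minor is A#.
A major seventh (11 semitones) above A# lands on the letter G, giving G##.

G##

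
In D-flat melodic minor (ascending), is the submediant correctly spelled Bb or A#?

Each scale degree takes a distinct letter name. Degree 6 of a scale on D must use the letter B.
Bb and A# are enharmonically the same pitch, but only Bb uses the letter B, so it is the correct spelling here.

Bb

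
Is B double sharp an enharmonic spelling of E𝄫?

B## is pitch class 1; Ebb is pitch class 2.
The pitch classes differ (1 vs. 2), so they are not enharmonic equivalents.

No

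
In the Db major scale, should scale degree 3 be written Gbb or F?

F

Each scale degree takes a distinct letter name. Degree 3 of a scale on D must use the letter F.
F and Gbb are enharmonically the same pitch, but only F uses the letter F, so it is the correct spelling here.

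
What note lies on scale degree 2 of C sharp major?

The C# major scale runs C# D# E# F# G# A# B#.
Degree 2 is D#.

D#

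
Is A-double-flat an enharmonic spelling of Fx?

Yes

Abb = pitch class 7 and F## = pitch class 7 — the same pitch class, so they are enharmonic equivalents.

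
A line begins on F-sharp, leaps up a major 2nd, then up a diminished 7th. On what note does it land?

F

A major second up from F# is G# (letter G, 2 semitones up).
A diminished seventh up from G# is F (letter F, 9 semitones up).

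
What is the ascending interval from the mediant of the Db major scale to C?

perfect fifth

The mediant of Db major is F.
F up to C: letters F→C make it a fifth; 7 semitones makes it perfect.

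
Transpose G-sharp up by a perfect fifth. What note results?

A fifth above G lands on the letter D.
A perfect fifth spans 7 semitones, so G# moves to pitch class 3. On the letter D that is D#.

D#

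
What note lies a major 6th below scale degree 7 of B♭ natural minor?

Scale degree 7 of Bb natural minor is Ab.
A major sixth (9 semitones) below Ab lands on the letter C, giving Cb.

Cb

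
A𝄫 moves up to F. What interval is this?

augmented sixth

The letter names run A→F, a span of 5 letter steps, so the interval is some kind of sixth.
Abb to F is 10 semitones. A major sixth is 9, so 10 makes it augmented.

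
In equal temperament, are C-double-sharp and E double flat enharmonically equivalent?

Yes

C## is pitch class 2; Ebb is pitch class 2.
All spellings map to pitch class 2, so they are enharmonically equivalent.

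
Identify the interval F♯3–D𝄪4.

Counting letters F–G–A–B–C–D gives a sixth.
F#→D## = 10 semitones, 1 wider than the major sixth (9), so augmented.

augmented sixth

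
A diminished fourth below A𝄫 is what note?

Eb

A fourth below A lands on the letter E.
A diminished fourth spans 4 semitones, so Abb moves to pitch class 3. On the letter E that is Eb.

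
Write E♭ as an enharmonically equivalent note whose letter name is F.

Fbb

Plain F sits 2 semitones above Eb, so on the letter F the same pitch needs a double flat: Fbb.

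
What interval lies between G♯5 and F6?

diminished seventh

Counting letters G–A–B–C–D–E–F gives a seventh.
G#→F = 9 semitones, 2 narrower than the major seventh (11), so diminished.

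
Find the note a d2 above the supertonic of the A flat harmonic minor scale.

The supertonic of Ab harmonic minor is Bb.
A diminished second (0 semitones) above Bb lands on the letter C, giving Cbb.

Cbb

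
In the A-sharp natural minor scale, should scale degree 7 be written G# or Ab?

G#

Each scale degree takes a distinct letter name. Degree 7 of a scale on A must use the letter G.
G# and Ab are enharmonically the same pitch, but only G# uses the letter G, so it is the correct spelling here.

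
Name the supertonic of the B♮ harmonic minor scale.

Degree 2 takes the letter 1 step above B, which is C.
In harmonic minor, degree 2 sits 2 semitones above the tonic. B + 2 semitones is pitch class 1, spelled on C as C#.

C#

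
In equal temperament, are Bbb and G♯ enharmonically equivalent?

No

Bbb is pitch class 9; G# is pitch class 8.
The pitch classes differ (9 vs. 8), so they are not enharmonic equivalents.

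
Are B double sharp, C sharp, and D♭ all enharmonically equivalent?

Yes

B## = pitch class 1 and C# = pitch class 1 and Db = pitch class 1 — the same pitch class, so they are enharmonic equivalents.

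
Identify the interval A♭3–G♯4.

augmented seventh

The letter names run A→G, a span of 6 letter steps, so the interval is some kind of seventh.
Ab to G# is 12 semitones. A major seventh is 11, so 12 makes it augmented.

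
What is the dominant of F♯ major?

Degree 5 takes the letter 4 steps above F, which is C.
In major, degree 5 sits 7 semitones above the tonic. F# + 7 semitones is pitch class 1, spelled on C as C#.

C#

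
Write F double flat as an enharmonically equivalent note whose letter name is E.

Fbb is pitch class 3. The letter E alone is pitch class 4.
To reach pitch class 3 from E requires an offset of -1 semitone, i.e. flat: Eb.

Eb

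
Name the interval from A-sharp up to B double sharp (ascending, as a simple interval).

augmented second

Counting letters A–B gives a second.
A#→B## = 3 semitones, 1 wider than the major second (2), so augmented.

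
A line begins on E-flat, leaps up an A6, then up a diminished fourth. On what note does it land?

An augmented sixth up from Eb is C# (letter C, 10 semitones up).
A diminished fourth up from C# is F (letter F, 4 semitones up).

F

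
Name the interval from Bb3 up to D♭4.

The letter names run B→D, a span of 2 letter steps, so the interval is some kind of third.
Bb to Db is 3 semitones. A major third is 4, so 3 makes it minor.

minor third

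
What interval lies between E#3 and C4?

diminished sixth

Counting letters E–F–G–A–B–C gives a sixth.
E#→C = 7 semitones, 2 narrower than the major sixth (9), so diminished.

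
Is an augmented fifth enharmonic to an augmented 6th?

No

An augmented fifth spans 8 semitones; an augmented sixth spans 10.
The spans differ, so they are not enharmonic equivalents.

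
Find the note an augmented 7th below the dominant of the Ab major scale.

Fbb

The dominant of Ab major is Eb.
An augmented seventh (12 semitones) below Eb lands on the letter F, giving Fbb.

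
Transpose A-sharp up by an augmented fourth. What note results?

D##

A up a perfect fourth is D, so the target letter is D.
From A#, an augmented fourth is 6 semitones up: D##.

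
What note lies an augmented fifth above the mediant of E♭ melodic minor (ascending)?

The mediant of Eb melodic minor (ascending) is Gb.
An augmented fifth (8 semitones) above Gb lands on the letter D, giving D.

D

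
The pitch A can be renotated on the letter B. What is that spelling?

Bbb

A is pitch class 9. The letter B alone is pitch class 11.
To reach pitch class 9 from B requires an offset of -2 semitones, i.e. double flat: Bbb.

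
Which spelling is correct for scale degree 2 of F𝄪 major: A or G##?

Each scale degree takes a distinct letter name. Degree 2 of a scale on F must use the letter G.
G## and A are enharmonically the same pitch, but only G## uses the letter G, so it is the correct spelling here.

G##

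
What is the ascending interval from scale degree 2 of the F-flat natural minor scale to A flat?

Scale degree 2 of Fb natural minor is Gb.
Gb up to Ab: letters G→A make it a second; 2 semitones makes it major.

major second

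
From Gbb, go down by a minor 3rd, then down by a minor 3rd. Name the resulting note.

Cb

A minor third down from Gbb is Ebb (letter E, 3 semitones down).
A minor third down from Ebb is Cb (letter C, 3 semitones down).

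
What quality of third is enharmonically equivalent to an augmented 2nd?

minor

An augmented second spans 3 semitones.
A third spanning 3 semitones is minor (the major third is 4).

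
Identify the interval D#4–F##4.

major third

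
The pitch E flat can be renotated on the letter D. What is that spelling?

D#

Plain D sits 1 semitone below Eb, so on the letter D the same pitch needs a sharp: D#.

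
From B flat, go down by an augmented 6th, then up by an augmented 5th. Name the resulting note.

Ab

An augmented sixth down from Bb is Dbb (letter D, 10 semitones down).
An augmented fifth up from Dbb is Ab (letter A, 8 semitones up).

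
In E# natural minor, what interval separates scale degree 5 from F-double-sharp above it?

perfect fifth

Scale degree 5 of E# natural minor is B#.
B# up to F##: letters B→F make it a fifth; 7 semitones makes it perfect.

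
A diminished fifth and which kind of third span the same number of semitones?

A diminished fifth spans 6 semitones.
A third spanning 6 semitones is doubly augmented (the major third is 4).

doubly augmented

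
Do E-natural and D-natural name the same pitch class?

No

E is pitch class 4; D is pitch class 2.
The pitch classes differ (4 vs. 2), so they are not enharmonic equivalents.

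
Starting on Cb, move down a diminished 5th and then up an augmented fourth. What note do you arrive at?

A diminished fifth down from Cb is F (letter F, 6 semitones down).
An augmented fourth up from F is B (letter B, 6 semitones up).

B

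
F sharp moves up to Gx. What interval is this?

augmented second

The letter names run F→G, a span of 1 letter step, so the interval is some kind of second.
F# to G## is 3 semitones. A major second is 2, so 3 makes it augmented.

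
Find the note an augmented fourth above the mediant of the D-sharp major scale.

B##

The mediant of D# major is F##.
An augmented fourth (6 semitones) above F## lands on the letter B, giving B##.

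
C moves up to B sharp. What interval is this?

Counting letters C–D–E–F–G–A–B gives a seventh.
C→B# = 12 semitones, 1 wider than the major seventh (11), so augmented.

augmented seventh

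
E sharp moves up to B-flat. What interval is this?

The letter names run E→B, a span of 4 letter steps, so the interval is some kind of fifth.
E# to Bb is 5 semitones. A perfect fifth is 7, so 5 makes it doubly diminished.

doubly diminished fifth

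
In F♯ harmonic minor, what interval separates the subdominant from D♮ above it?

The subdominant of F# harmonic minor is B.
B up to D: letters B→D make it a third; 3 semitones makes it minor.

minor third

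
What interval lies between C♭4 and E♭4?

major third

The letter names run C→E, a span of 2 letter steps, so the interval is some kind of third.
Cb to Eb is 4 semitones. A major third is 4, so 4 makes it major.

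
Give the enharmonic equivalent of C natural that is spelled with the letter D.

Dbb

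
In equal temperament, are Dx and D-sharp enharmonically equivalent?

No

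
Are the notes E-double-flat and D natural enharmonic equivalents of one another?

Ebb = pitch class 2 and D = pitch class 2 — the same pitch class, so they are enharmonic equivalents.

Yes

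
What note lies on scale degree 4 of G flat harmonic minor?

Cb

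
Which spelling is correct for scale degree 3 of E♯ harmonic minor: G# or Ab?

Each scale degree takes a distinct letter name. Degree 3 of a scale on E must use the letter G.
G# and Ab are enharmonically the same pitch, but only G# uses the letter G, so it is the correct spelling here.

G#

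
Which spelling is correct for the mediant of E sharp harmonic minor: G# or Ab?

Each scale degree takes a distinct letter name. Degree 3 of a scale on E must use the letter G.
G# and Ab are enharmonically the same pitch, but only G# uses the letter G, so it is the correct spelling here.

G#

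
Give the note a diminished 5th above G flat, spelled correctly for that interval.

A fifth above G lands on the letter D.
A diminished fifth spans 6 semitones, so Gb moves to pitch class 0. On the letter D that is Dbb.

Dbb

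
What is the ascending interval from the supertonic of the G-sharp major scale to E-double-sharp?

The supertonic of G# major is A#.
A# up to E##: letters A→E make it a fifth; 8 semitones makes it augmented.

augmented fifth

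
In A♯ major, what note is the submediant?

F##

The A# major scale runs A# B# C## D# E# F## G##.
Degree 6 is F##.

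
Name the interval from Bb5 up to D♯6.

augmented third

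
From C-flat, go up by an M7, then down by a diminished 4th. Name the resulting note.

A major seventh up from Cb is Bb (letter B, 11 semitones up).
A diminished fourth down from Bb is F# (letter F, 4 semitones down).

F#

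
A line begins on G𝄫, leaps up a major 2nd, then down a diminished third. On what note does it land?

F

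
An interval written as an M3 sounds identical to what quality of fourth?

diminished

A major third spans 4 semitones.
A fourth spanning 4 semitones is diminished (the perfect fourth is 5).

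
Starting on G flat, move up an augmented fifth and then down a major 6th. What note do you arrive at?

An augmented fifth up from Gb is D (letter D, 8 semitones up).
A major sixth down from D is F (letter F, 9 semitones down).

F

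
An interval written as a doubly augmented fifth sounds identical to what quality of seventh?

diminished

A doubly augmented fifth spans 9 semitones.
A seventh spanning 9 semitones is diminished (the major seventh is 11).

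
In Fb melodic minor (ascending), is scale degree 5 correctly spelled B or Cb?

Cb

Each scale degree takes a distinct letter name. Degree 5 of a scale on F must use the letter C.
Cb and B are enharmonically the same pitch, but only Cb uses the letter C, so it is the correct spelling here.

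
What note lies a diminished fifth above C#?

A fifth above C lands on the letter G.
A diminished fifth spans 6 semitones, so C# moves to pitch class 7. On the letter G that is G.

G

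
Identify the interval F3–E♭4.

minor seventh

The letter names run F→E, a span of 6 letter steps, so the interval is some kind of seventh.
F to Eb is 10 semitones. A major seventh is 11, so 10 makes it minor.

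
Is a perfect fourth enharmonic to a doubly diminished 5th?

Yes

A perfect fourth spans 5 semitones; a doubly diminished fifth spans 5.
They are enharmonically equivalent.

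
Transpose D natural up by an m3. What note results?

A third above D lands on the letter F.
A minor third spans 3 semitones, so D moves to pitch class 5. On the letter F that is F.

F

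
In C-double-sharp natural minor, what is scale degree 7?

The C## natural minor scale runs C## D## E# F## G## A# B#.
Degree 7 is B#.

B#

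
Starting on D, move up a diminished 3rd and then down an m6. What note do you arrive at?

A diminished third up from D is Fb (letter F, 2 semitones up).
A minor sixth down from Fb is Ab (letter A, 8 semitones down).

Ab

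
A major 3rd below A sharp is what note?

F#

A down a major third is F, so the target letter is F.
From A#, a major third is 4 semitones down: F#.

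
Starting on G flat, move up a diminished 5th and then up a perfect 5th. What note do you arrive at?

Abb

A diminished fifth up from Gb is Dbb (letter D, 6 semitones up).
A perfect fifth up from Dbb is Abb (letter A, 7 semitones up).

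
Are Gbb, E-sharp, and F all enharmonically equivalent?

Gbb is pitch class 5; E# is pitch class 5; F is pitch class 5.
All spellings map to pitch class 5, so they are enharmonically equivalent.

Yes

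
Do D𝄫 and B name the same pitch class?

Two spellings are enharmonically equivalent only if they share a pitch class.
Here Dbb → 0, B → 11; 0 ≠ 11, so they are not.

No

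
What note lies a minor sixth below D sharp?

F##

A sixth below D lands on the letter F.
A minor sixth spans 8 semitones, so D# moves to pitch class 7. On the letter F that is F##.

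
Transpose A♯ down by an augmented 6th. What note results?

C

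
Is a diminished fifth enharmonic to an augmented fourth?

Yes

A diminished fifth spans 6 semitones; an augmented fourth spans 6.
They are enharmonically equivalent.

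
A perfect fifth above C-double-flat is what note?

Gbb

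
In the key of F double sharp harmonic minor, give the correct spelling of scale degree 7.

E##

The F## harmonic minor scale runs F## G## A# B# C## D# E##.
Degree 7 is E##.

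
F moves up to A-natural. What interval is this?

major third

The letter names run F→A, a span of 2 letter steps, so the interval is some kind of third.
F to A is 4 semitones. A major third is 4, so 4 makes it major.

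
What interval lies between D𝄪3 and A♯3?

Counting letters D–E–F–G–A gives a fifth.
D##→A# = 6 semitones, 1 narrower than the perfect fifth (7), so diminished.

diminished fifth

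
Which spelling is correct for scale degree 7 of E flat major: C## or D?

Each scale degree takes a distinct letter name. Degree 7 of a scale on E must use the letter D.
D and C## are enharmonically the same pitch, but only D uses the letter D, so it is the correct spelling here.

D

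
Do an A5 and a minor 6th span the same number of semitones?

An augmented fifth spans 8 semitones; a minor sixth spans 8.
They are enharmonically equivalent.

Yes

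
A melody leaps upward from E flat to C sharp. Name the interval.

augmented sixth

The letter names run E→C, a span of 5 letter steps, so the interval is some kind of sixth.
Eb to C# is 10 semitones. A major sixth is 9, so 10 makes it augmented.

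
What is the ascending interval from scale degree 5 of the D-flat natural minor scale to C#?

augmented third

Scale degree 5 of Db natural minor is Ab.
Ab up to C#: letters A→C make it a third; 5 semitones makes it augmented.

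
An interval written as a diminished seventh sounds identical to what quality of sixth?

major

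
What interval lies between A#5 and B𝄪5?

augmented second

The letter names run A→B, a span of 1 letter step, so the interval is some kind of second.
A# to B## is 3 semitones. A major second is 2, so 3 makes it augmented.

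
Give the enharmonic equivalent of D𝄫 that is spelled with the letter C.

Plain C sits at the same pitch as Dbb, so on the letter C the same pitch needs a natural: C.

C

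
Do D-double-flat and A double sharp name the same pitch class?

No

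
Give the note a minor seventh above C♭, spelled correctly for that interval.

Bbb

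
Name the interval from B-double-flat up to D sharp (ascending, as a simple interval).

Counting letters B–C–D gives a third.
Bbb→D# = 6 semitones, 2 wider than the major third (4), so doubly augmented.

doubly augmented third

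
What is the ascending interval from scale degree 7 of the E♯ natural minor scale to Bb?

Scale degree 7 of E# natural minor is D#.
D# up to Bb: letters D→B make it a sixth; 7 semitones makes it diminished.

diminished sixth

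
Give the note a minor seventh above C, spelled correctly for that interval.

A seventh above C lands on the letter B.
A minor seventh spans 10 semitones, so C moves to pitch class 10. On the letter B that is Bb.

Bb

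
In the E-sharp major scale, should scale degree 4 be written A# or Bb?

Each scale degree takes a distinct letter name. Degree 4 of a scale on E must use the letter A.
A# and Bb are enharmonically the same pitch, but only A# uses the letter A, so it is the correct spelling here.

A#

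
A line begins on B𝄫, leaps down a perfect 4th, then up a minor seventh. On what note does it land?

A perfect fourth down from Bbb is Fb (letter F, 5 semitones down).
A minor seventh up from Fb is Ebb (letter E, 10 semitones up).

Ebb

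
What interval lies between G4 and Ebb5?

diminished sixth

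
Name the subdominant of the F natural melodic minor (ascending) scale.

Bb

Degree 4 takes the letter 3 steps above F, which is B.
In melodic minor (ascending), degree 4 sits 5 semitones above the tonic. F + 5 semitones is pitch class 10, spelled on B as Bb.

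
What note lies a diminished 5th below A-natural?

D#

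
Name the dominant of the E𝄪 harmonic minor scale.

B##

Degree 5 takes the letter 4 steps above E, which is B.
In harmonic minor, degree 5 sits 7 semitones above the tonic. E## + 7 semitones is pitch class 1, spelled on B as B##.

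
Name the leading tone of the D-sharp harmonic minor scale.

Degree 7 takes the letter 6 steps above D, which is C.
In harmonic minor, degree 7 sits 11 semitones above the tonic. D# + 11 semitones is pitch class 2, spelled on C as C##.

C##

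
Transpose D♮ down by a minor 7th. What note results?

E

D down a major seventh is Eb, so the target letter is E.
From D, a minor seventh is 10 semitones down: E.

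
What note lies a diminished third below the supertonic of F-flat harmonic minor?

E

The supertonic of Fb harmonic minor is Gb.
A diminished third (2 semitones) below Gb lands on the letter E, giving E.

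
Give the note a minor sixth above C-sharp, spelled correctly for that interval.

A

A sixth above C lands on the letter A.
A minor sixth spans 8 semitones, so C# moves to pitch class 9. On the letter A that is A.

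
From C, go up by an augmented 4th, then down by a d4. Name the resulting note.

C##

An augmented fourth up from C is F# (letter F, 6 semitones up).
A diminished fourth down from F# is C## (letter C, 4 semitones down).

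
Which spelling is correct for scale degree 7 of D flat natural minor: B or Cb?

Cb

Each scale degree takes a distinct letter name. Degree 7 of a scale on D must use the letter C.
Cb and B are enharmonically the same pitch, but only Cb uses the letter C, so it is the correct spelling here.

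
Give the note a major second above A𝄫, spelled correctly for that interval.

Bbb

A up a major second is B, so the target letter is B.
From Abb, a major second is 2 semitones up: Bbb.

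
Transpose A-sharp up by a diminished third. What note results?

C

A up a major third is C#, so the target letter is C.
From A#, a diminished third is 2 semitones up: C.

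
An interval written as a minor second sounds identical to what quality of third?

A minor second spans 1 semitone.
A third spanning 1 semitone is doubly diminished (the major third is 4).

doubly diminished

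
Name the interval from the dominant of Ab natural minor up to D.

major seventh

The dominant of Ab natural minor is Eb.
Eb up to D: letters E→D make it a seventh; 11 semitones makes it major.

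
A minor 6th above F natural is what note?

Db

F up a major sixth is D, so the target letter is D.
From F, a minor sixth is 8 semitones up: Db.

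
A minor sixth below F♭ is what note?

F down a major sixth is Ab, so the target letter is A.
From Fb, a minor sixth is 8 semitones down: Ab.

Ab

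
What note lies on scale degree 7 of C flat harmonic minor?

Bb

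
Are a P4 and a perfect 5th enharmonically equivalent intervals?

No

A perfect fourth spans 5 semitones; a perfect fifth spans 7.
The spans differ, so they are not enharmonic equivalents.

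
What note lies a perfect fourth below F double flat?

Cbb

F down a perfect fourth is C, so the target letter is C.
From Fbb, a perfect fourth is 5 semitones down: Cbb.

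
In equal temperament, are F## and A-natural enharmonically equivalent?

No

Two spellings are enharmonically equivalent only if they share a pitch class.
Here F## → 7, A → 9; 7 ≠ 9, so they are not.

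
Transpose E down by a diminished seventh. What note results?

F##

E down a major seventh is F, so the target letter is F.
From E, a diminished seventh is 9 semitones down: F##.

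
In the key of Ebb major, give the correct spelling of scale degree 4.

Abb

Degree 4 takes the letter 3 steps above E, which is A.
In major, degree 4 sits 5 semitones above the tonic. Ebb + 5 semitones is pitch class 7, spelled on A as Abb.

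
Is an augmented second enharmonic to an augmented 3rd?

No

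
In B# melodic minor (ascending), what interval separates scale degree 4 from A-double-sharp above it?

Scale degree 4 of B# melodic minor (ascending) is E#.
E# up to A##: letters E→A make it a fourth; 6 semitones makes it augmented.

augmented fourth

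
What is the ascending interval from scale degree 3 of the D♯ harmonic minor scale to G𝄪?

augmented second

Scale degree 3 of D# harmonic minor is F#.
F# up to G##: letters F→G make it a second; 3 semitones makes it augmented.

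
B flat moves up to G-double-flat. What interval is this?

diminished sixth

Counting letters B–C–D–E–F–G gives a sixth.
Bb→Gbb = 7 semitones, 2 narrower than the major sixth (9), so diminished.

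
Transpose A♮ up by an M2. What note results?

A second above A lands on the letter B.
A major second spans 2 semitones, so A moves to pitch class 11. On the letter B that is B.

B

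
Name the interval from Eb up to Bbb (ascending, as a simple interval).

diminished fifth

The letter names run E→B, a span of 4 letter steps, so the interval is some kind of fifth.
Eb to Bbb is 6 semitones. A perfect fifth is 7, so 6 makes it diminished.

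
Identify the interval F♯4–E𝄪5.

Counting letters F–G–A–B–C–D–E gives a seventh.
F#→E## = 12 semitones, 1 wider than the major seventh (11), so augmented.

augmented seventh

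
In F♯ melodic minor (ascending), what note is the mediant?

Degree 3 takes the letter 2 steps above F, which is A.
In melodic minor (ascending), degree 3 sits 3 semitones above the tonic. F# + 3 semitones is pitch class 9, spelled on A as A.

A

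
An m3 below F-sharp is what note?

A third below F lands on the letter D.
A minor third spans 3 semitones, so F# moves to pitch class 3. On the letter D that is D#.

D#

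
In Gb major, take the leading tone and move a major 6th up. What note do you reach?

D

The leading tone of Gb major is F.
A major sixth (9 semitones) above F lands on the letter D, giving D.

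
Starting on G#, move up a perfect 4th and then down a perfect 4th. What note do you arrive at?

A perfect fourth up from G# is C# (letter C, 5 semitones up).
A perfect fourth down from C# is G# (letter G, 5 semitones down).

G#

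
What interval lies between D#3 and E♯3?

major second

Counting letters D–E gives a second.
D#→E# = 2 semitones, exactly the major second.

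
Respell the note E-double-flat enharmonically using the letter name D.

D

Plain D sits at the same pitch as Ebb, so on the letter D the same pitch needs a natural: D.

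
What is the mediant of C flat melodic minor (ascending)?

The Cb melodic minor (ascending) scale runs Cb Db Ebb Fb Gb Ab Bb.
Degree 3 is Ebb.

Ebb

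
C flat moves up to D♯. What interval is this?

doubly augmented second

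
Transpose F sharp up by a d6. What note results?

A sixth above F lands on the letter D.
A diminished sixth spans 7 semitones, so F# moves to pitch class 1. On the letter D that is Db.

Db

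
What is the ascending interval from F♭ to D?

augmented sixth

Counting letters F–G–A–B–C–D gives a sixth.
Fb→D = 10 semitones, 1 wider than the major sixth (9), so augmented.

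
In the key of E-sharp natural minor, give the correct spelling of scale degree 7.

D#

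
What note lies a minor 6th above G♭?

A sixth above G lands on the letter E.
A minor sixth spans 8 semitones, so Gb moves to pitch class 2. On the letter E that is Ebb.

Ebb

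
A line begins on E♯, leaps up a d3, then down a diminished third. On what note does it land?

E#

A diminished third up from E# is G (letter G, 2 semitones up).
A diminished third down from G is E# (letter E, 2 semitones down).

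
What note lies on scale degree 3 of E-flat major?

Degree 3 takes the letter 2 steps above E, which is G.
In major, degree 3 sits 4 semitones above the tonic. Eb + 4 semitones is pitch class 7, spelled on G as G.

G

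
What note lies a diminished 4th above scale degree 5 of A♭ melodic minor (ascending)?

Scale degree 5 of Ab melodic minor (ascending) is Eb.
A diminished fourth (4 semitones) above Eb lands on the letter A, giving Abb.

Abb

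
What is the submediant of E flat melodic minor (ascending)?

C

Degree 6 takes the letter 5 steps above E, which is C.
In melodic minor (ascending), degree 6 sits 9 semitones above the tonic. Eb + 9 semitones is pitch class 0, spelled on C as C.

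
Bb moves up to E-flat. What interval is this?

perfect fourth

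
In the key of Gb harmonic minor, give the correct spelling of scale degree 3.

Bbb

The Gb harmonic minor scale runs Gb Ab Bbb Cb Db Ebb F.
Degree 3 is Bbb.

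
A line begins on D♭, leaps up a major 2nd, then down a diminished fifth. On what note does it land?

A major second up from Db is Eb (letter E, 2 semitones up).
A diminished fifth down from Eb is A (letter A, 6 semitones down).

A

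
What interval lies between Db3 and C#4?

The letter names run D→C, a span of 6 letter steps, so the interval is some kind of seventh.
Db to C# is 12 semitones. A major seventh is 11, so 12 makes it augmented.

augmented seventh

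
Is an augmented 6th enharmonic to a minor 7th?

Yes

An augmented sixth spans 10 semitones; a minor seventh spans 10.
They are enharmonically equivalent.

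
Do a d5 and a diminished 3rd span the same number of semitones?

No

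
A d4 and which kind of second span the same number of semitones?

A diminished fourth spans 4 semitones.
A second spanning 4 semitones is doubly augmented (the major second is 2).

doubly augmented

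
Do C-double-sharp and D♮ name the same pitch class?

C## = pitch class 2 and D = pitch class 2 — the same pitch class, so they are enharmonic equivalents.

Yes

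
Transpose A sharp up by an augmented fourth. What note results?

A up a perfect fourth is D, so the target letter is D.
From A#, an augmented fourth is 6 semitones up: D##.

D##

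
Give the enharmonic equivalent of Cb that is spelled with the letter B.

B

Cb is pitch class 11. The letter B alone is pitch class 11.
Pitch class 11 on B needs no accidental: B.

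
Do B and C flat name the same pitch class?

Yes

B is pitch class 11; Cb is pitch class 11.
All spellings map to pitch class 11, so they are enharmonically equivalent.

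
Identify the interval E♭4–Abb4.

The letter names run E→A, a span of 3 letter steps, so the interval is some kind of fourth.
Eb to Abb is 4 semitones. A perfect fourth is 5, so 4 makes it diminished.

diminished fourth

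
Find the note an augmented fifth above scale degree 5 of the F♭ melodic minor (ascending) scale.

Scale degree 5 of Fb melodic minor (ascending) is Cb.
An augmented fifth (8 semitones) above Cb lands on the letter G, giving G.

G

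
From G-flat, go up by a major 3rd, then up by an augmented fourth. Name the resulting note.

A major third up from Gb is Bb (letter B, 4 semitones up).
An augmented fourth up from Bb is E (letter E, 6 semitones up).

E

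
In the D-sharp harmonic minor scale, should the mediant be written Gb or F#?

F#

Each scale degree takes a distinct letter name. Degree 3 of a scale on D must use the letter F.
F# and Gb are enharmonically the same pitch, but only F# uses the letter F, so it is the correct spelling here.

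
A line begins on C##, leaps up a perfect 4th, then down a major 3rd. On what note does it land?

A perfect fourth up from C## is F## (letter F, 5 semitones up).
A major third down from F## is D# (letter D, 4 semitones down).

D#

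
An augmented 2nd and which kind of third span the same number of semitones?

minor

An augmented second spans 3 semitones.
A third spanning 3 semitones is minor (the major third is 4).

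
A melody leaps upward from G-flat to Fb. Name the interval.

minor seventh

The letter names run G→F, a span of 6 letter steps, so the interval is some kind of seventh.
Gb to Fb is 10 semitones. A major seventh is 11, so 10 makes it minor.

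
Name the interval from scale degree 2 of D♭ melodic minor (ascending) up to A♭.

perfect fourth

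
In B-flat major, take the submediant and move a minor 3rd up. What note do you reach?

Bb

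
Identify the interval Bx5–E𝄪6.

perfect fourth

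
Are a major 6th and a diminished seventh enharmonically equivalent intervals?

Yes

A major sixth spans 9 semitones; a diminished seventh spans 9.
They are enharmonically equivalent.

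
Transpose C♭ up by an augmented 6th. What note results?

C up a major sixth is A, so the target letter is A.
From Cb, an augmented sixth is 10 semitones up: A.

A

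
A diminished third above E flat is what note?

Gbb

A third above E lands on the letter G.
A diminished third spans 2 semitones, so Eb moves to pitch class 5. On the letter G that is Gbb.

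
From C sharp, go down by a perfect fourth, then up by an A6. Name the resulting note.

E##

A perfect fourth down from C# is G# (letter G, 5 semitones down).
An augmented sixth up from G# is E## (letter E, 10 semitones up).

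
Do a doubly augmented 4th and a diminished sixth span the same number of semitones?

A doubly augmented fourth spans 7 semitones; a diminished sixth spans 7.
They are enharmonically equivalent.

Yes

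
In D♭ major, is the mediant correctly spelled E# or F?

Each scale degree takes a distinct letter name. Degree 3 of a scale on D must use the letter F.
F and E# are enharmonically the same pitch, but only F uses the letter F, so it is the correct spelling here.

F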